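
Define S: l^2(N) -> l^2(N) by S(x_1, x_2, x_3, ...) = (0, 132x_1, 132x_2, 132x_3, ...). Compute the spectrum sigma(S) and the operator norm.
sigma(S) = closed disk {z in C : |z| ≤ 132}; ||S|| = 132

Note S = 132·U where U is the unit right shift (U x)_k = x_{k-1} (with x_0 := 0); so ||S|| = 132||U|| and sigma(S) = 132·sigma(U). ||S x||^2 = sum_{k≥1} |132x_k|^2 = 17424||x||^2, so ||S|| = 132 and sigma(S) ⊂ {|z| ≤ 132}. For any |lambda| < 132, the equation (S - lambda I) x = 0 forces x_1 = 0, then 132x_k = lambda x_{k+1} ⇒ x = 0, so S has no eigenvalues. But (S - lambda I) is not surjective for |lambda| < 132: solving (S - lambda I) x = e_1 would require x_n proportional to (lambda/132)^(-n), which is not in l^2. So every |lambda| < 132 lies in the residual spectrum. The boundary |lambda| = 132 is in the approximate point spectrum (the spectrum is closed). Hence sigma(S) is the closed disk of radius 132.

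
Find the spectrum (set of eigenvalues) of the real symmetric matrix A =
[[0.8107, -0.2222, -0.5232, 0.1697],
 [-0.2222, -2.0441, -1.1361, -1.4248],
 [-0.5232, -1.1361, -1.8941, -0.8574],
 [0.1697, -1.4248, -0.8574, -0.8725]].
sigma(A) ≈ {-4, -1, 0, 1}

A is real symmetric, so its spectrum consists of real eigenvalues. Expanding the characteristic polynomial of the displayed matrix gives
  det(λ I - A) = p(λ) = λ^4 + (4)λ^3 + (-1)λ^2 + (-4)λ + (0).
Solving p(λ) = 0 yields eigenvalues ≈ -4, -1, 0, 1. (A is shown rounded to 4 decimals, so these recover the underlying integer eigenvalues to within that precision.)
Verification: the trace of A = -4 equals the sum of eigenvalues -4, and det(A) ≈ -0.0000 matches the eigenvalue product 0.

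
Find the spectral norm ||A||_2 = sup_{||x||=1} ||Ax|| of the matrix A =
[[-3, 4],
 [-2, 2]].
||A||_2 = sqrt((33 + sqrt(1073))/2) ≈ 5.734 (= sqrt(largest eigenvalue of A^T A))

||A||_2 = sigma_max(A) = sqrt(lambda_max(A^T A)). Form the symmetric matrix M = A^T A =
[[13, -16],
 [-16, 20]].
Its characteristic polynomial (trace, determinant of M give the coefficients) is
  p(λ) = det(λ I - M) = λ^2 - 33λ + 4.
For λ^2 - 33λ + 4 the discriminant is 1073. It is nonnegative but not a perfect square, so the roots are real and irrational: λ = (33 ± sqrt(1073))/2 ≈ 32.8783, 0.1217.
So the eigenvalues of A^T A are ≈ 0.1217, 32.8783 (all ≥ 0, as they must be for A^T A). The largest is λ_max = (33 + sqrt(1073))/2 ≈ 32.8783, hence ||A||_2 = sqrt(λ_max) = sqrt((33 + sqrt(1073))/2) ≈ 5.734.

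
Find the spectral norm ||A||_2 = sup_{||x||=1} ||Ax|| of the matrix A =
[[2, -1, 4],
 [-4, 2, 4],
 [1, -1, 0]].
||A||_2 ≈ 6.2224 (= sqrt(largest eigenvalue of A^T A))

||A||_2 = sigma_max(A) = sqrt(lambda_max(A^T A)). Form the symmetric matrix M = A^T A =
[[21, -11, -8],
 [-11, 6, 4],
 [-8, 4, 32]].
Its characteristic polynomial (trace, sum of principal 2x2 minors, determinant of M give the coefficients) is
  p(λ) = det(λ I - M) = λ^3 - 59λ^2 + 789λ - 144.
No integer candidate from the rational root theorem (±divisors of 144) is a root, so the roots are irrational. The cubic discriminant is Δ = 204121341 > 0, so there are three distinct real roots. p(0) = -144 and p(1) = 587 have opposite signs, so a root lies in (0, 1); Newton's method refines it to λ ≈ 0.1851. p(20) = 36 and p(21) = -333 have opposite signs, so a root lies in (20, 21); Newton's method refines it to λ ≈ 20.0971. p(38) = -486 and p(39) = 207 have opposite signs, so a root lies in (38, 39); Newton's method refines it to λ ≈ 38.7179. Check (Vieta): the three roots sum to 59, matching tr M = 59.
So the eigenvalues of A^T A are ≈ 0.1851, 20.0971, 38.7179 (all ≥ 0, as they must be for A^T A). The largest is λ_max ≈ 38.7179, hence ||A||_2 = sqrt(λ_max) ≈ 6.2224.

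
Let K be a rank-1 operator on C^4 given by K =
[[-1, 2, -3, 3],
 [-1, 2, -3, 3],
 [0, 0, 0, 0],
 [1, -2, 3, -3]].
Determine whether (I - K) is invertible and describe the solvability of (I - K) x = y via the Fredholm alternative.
(I - K) is invertible (det(I - K) = 3 ≠ 0), so for every y in C^4 the equation (I - K) x = y has a unique solution.

K has rank 1, so it is an outer product K = u v^T: every row of K is a multiple of one row vector. Reading off the entries, u = (-1, -1, 0, 1) and v = (1, -2, 3, -3) (row i of K equals u_i·v^T). A rank-one matrix u v^T satisfies K u = u (v·u) and kills the (3)-dimensional subspace v^⊥, so its characteristic polynomial is lambda^3 (lambda - v·u) with v·u = tr K = -2. Hence the eigenvalues of I - K are 1 (multiplicity 3) and 1 - (-2) = 3, so det(I - K) = 3. (Direct check: I - K =
[[2, -2, 3, -3],
 [1, -1, 3, -3],
 [0, 0, 1, 0],
 [-1, 2, -3, 4]]
has determinant 3.) The finite-dimensional Fredholm alternative says: either (I - K) is invertible, or ker(I - K) ≠ {0} and then range(I - K) = ker((I - K)^*)^⊥, with dim ker(I - K) = dim ker((I - K)^*). Since det(I - K) ≠ 0, 1 is not an eigenvalue of K and ker(I - K) = {0}, so we are in the first case: for every y there is a unique x = (I - K)^(-1) y. Explicitly, by the Sherman–Morrison formula, (I - u v^T)^(-1) = I + u v^T/(1 - v·u), i.e. (I - K)^(-1) = I + K/(3).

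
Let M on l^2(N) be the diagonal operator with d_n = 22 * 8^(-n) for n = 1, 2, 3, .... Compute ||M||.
||M|| = 11/4 (attained at n = 1)

For M diagonal, ||M|| = sup_n |d_n|. The sequence d_n = 22 * 8^(-n) is positive and strictly decreasing (ratio 8^(-1) < 1), so the supremum is d_1 = 22/8 = 11/4. Hence ||M|| = 11/4.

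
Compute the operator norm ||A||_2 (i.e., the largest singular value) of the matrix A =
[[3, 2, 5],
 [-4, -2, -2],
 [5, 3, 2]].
||A||_2 ≈ 9.5952 (= sqrt(largest eigenvalue of A^T A))

||A||_2 = sigma_max(A) = sqrt(lambda_max(A^T A)). Form the symmetric matrix M = A^T A =
[[50, 29, 33],
 [29, 17, 20],
 [33, 20, 33]].
Its characteristic polynomial (trace, sum of principal 2x2 minors, determinant of M give the coefficients) is
  p(λ) = det(λ I - M) = λ^3 - 100λ^2 + 731λ - 64.
No integer candidate from the rational root theorem (±divisors of 64) is a root, so the roots are irrational. The cubic discriminant is Δ = 3609239044 > 0, so there are three distinct real roots. p(0) = -64 and p(1) = 568 have opposite signs, so a root lies in (0, 1); Newton's method refines it to λ ≈ 0.0886. p(7) = 496 and p(8) = -104 have opposite signs, so a root lies in (7, 8); Newton's method refines it to λ ≈ 7.8436. p(92) = -524 and p(93) = 7376 have opposite signs, so a root lies in (92, 93); Newton's method refines it to λ ≈ 92.0677. Check (Vieta): the three roots sum to 100, matching tr M = 100.
So the eigenvalues of A^T A are ≈ 0.0886, 7.8436, 92.0677 (all ≥ 0, as they must be for A^T A). The largest is λ_max ≈ 92.0677, hence ||A||_2 = sqrt(λ_max) ≈ 9.5952.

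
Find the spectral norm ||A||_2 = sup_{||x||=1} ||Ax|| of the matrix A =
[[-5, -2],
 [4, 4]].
||A||_2 = sqrt((61 + sqrt(3145))/2) ≈ 7.6512 (= sqrt(largest eigenvalue of A^T A))

||A||_2 = sigma_max(A) = sqrt(lambda_max(A^T A)). Form the symmetric matrix M = A^T A =
[[41, 26],
 [26, 20]].
Its characteristic polynomial (trace, determinant of M give the coefficients) is
  p(λ) = det(λ I - M) = λ^2 - 61λ + 144.
For λ^2 - 61λ + 144 the discriminant is 3145. It is nonnegative but not a perfect square, so the roots are real and irrational: λ = (61 ± sqrt(3145))/2 ≈ 58.5401, 2.4599.
So the eigenvalues of A^T A are ≈ 2.4599, 58.5401 (all ≥ 0, as they must be for A^T A). The largest is λ_max = (61 + sqrt(3145))/2 ≈ 58.5401, hence ||A||_2 = sqrt(λ_max) = sqrt((61 + sqrt(3145))/2) ≈ 7.6512.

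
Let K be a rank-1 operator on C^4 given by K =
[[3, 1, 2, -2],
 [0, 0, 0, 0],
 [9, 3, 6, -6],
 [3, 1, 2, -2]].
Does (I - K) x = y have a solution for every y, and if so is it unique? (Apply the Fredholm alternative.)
(I - K) is invertible (det(I - K) = -6 ≠ 0), so for every y in C^4 the equation (I - K) x = y has a unique solution.

K has rank 1, so it is an outer product K = u v^T: every row of K is a multiple of one row vector. Reading off the entries, u = (1, 0, 3, 1) and v = (3, 1, 2, -2) (row i of K equals u_i·v^T). A rank-one matrix u v^T satisfies K u = u (v·u) and kills the (3)-dimensional subspace v^⊥, so its characteristic polynomial is lambda^3 (lambda - v·u) with v·u = tr K = 7. Hence the eigenvalues of I - K are 1 (multiplicity 3) and 1 - (7) = -6, so det(I - K) = -6. (Direct check: I - K =
[[-2, -1, -2, 2],
 [0, 1, 0, 0],
 [-9, -3, -5, 6],
 [-3, -1, -2, 3]]
has determinant -6.) The finite-dimensional Fredholm alternative says: either (I - K) is invertible, or ker(I - K) ≠ {0} and then range(I - K) = ker((I - K)^*)^⊥, with dim ker(I - K) = dim ker((I - K)^*). Since det(I - K) ≠ 0, 1 is not an eigenvalue of K and ker(I - K) = {0}, so we are in the first case: for every y there is a unique x = (I - K)^(-1) y. Explicitly, by the Sherman–Morrison formula, (I - u v^T)^(-1) = I + u v^T/(1 - v·u), i.e. (I - K)^(-1) = I + K/(-6).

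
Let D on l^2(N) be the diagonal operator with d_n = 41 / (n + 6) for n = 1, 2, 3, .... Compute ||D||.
||D|| = 41/7 (attained at n = 1)

For D diagonal, ||D|| = sup_n |d_n| = sup_n 41/(n + 6). This is positive and strictly decreasing in n, so the supremum is attained at n = 1: d_1 = 41/(1 + 6) = 41/7. Hence ||D|| = 41/7.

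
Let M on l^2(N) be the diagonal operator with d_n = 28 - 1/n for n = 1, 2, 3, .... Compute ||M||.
||M|| = 28

For a diagonal operator on l^2 with entries d_n, ||M|| = sup_n |d_n|. Here d_1 = 27, d_2 = 55/2, ..., and d_n = 28 - 1/n increases monotonically toward 28. All terms lie in [27, 28), so |d_n| = d_n and the supremum is the limit 28, which is not attained by any individual d_n. Hence ||M|| = 28.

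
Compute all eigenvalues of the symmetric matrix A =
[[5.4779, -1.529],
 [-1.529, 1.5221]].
sigma(A) ≈ {1, 6}

A is real symmetric, so its spectrum consists of real eigenvalues. Expanding the characteristic polynomial of the displayed matrix gives
  det(λ I - A) = p(λ) = λ^2 + (-7)λ + (6).
Solving p(λ) = 0 yields eigenvalues ≈ 1, 6. (A is shown rounded to 4 decimals, so these recover the underlying integer eigenvalues to within that precision.)
Verification: the trace of A = 7 equals the sum of eigenvalues 7, and det(A) ≈ 6.0001 matches the eigenvalue product 6.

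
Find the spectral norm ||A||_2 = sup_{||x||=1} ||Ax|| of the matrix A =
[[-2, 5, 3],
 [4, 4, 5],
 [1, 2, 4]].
||A||_2 ≈ 9.7597 (= sqrt(largest eigenvalue of A^T A))

||A||_2 = sigma_max(A) = sqrt(lambda_max(A^T A)). Form the symmetric matrix M = A^T A =
[[21, 8, 18],
 [8, 45, 43],
 [18, 43, 50]].
Its characteristic polynomial (trace, sum of principal 2x2 minors, determinant of M give the coefficients) is
  p(λ) = det(λ I - M) = λ^3 - 116λ^2 + 2008λ - 3025.
No integer candidate from the rational root theorem (±divisors of 3025) is a root, so the roots are irrational. The cubic discriminant is Δ = 15418936261 > 0, so there are three distinct real roots. p(1) = -1132 and p(2) = 535 have opposite signs, so a root lies in (1, 2); Newton's method refines it to λ ≈ 1.6642. p(19) = 110 and p(20) = -1265 have opposite signs, so a root lies in (19, 20); Newton's method refines it to λ ≈ 19.0832. p(95) = -1790 and p(96) = 5423 have opposite signs, so a root lies in (95, 96); Newton's method refines it to λ ≈ 95.2526. Check (Vieta): the three roots sum to 116, matching tr M = 116.
So the eigenvalues of A^T A are ≈ 1.6642, 19.0832, 95.2526 (all ≥ 0, as they must be for A^T A). The largest is λ_max ≈ 95.2526, hence ||A||_2 = sqrt(λ_max) ≈ 9.7597.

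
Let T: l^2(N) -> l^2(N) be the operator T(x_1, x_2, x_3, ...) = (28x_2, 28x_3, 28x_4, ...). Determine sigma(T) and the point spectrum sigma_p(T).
sigma(T) = closed disk {z in C : |z| ≤ 28}; sigma_p(T) = open disk {z in C : |z| < 28}

Note T = 28·V where V is the unit left shift (V x)_k = x_{k+1}; so sigma(T) = 28·sigma(V) and ||T|| = 28||V||. ||T x||^2 = 784sum_{k≥2} |x_k|^2 ≤ 784||x||^2, with equality on {x : x_1 = 0}, so ||T|| = 28. For any lambda with |lambda| < 28, set r = lambda/28 (|r| < 1); the vector x = (1, r, r^2, ...) is in l^2 and satisfies T x = 28(r, r^2, ...) = lambda x, so lambda is an eigenvalue. On the boundary |lambda| = 28 the geometric series diverges, so no l^2 eigenvector exists, but these lambda lie in the approximate point spectrum. Hence sigma(T) is the closed disk of radius 28 and sigma_p(T) is the open disk.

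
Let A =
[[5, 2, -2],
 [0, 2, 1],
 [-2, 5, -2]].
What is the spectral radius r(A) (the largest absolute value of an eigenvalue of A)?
r(A) = (2 + sqrt(80))/2 ≈ 5.4721

The eigenvalues of A are the roots of its characteristic polynomial. With M = A (coefficients from the trace, the sum of principal 2x2 minors, and det A):
  p(λ) = det(λ I - M) = λ^3 - 5λ^2 - 13λ + 57.
By the rational root theorem any rational root is an integer divisor of 57. Testing λ = 3: p(3) = 27 - 45 - 39 + 57 = 0, so λ = 3 is a root. Dividing out (λ - 3) leaves p(λ) = (λ - 3)(λ^2 - 2λ - 19). For λ^2 - 2λ - 19 the discriminant is 80. It is nonnegative but not a perfect square, so the roots are real and irrational: λ = (2 ± sqrt(80))/2 ≈ 5.4721, -3.4721.
Thus the eigenvalues (to 4 decimals) are 5.4721 (modulus 5.4721); -3.4721 (modulus 3.4721); 3 (modulus 3). The spectral radius is the largest modulus: r(A) = (2 + sqrt(80))/2 ≈ 5.4721. (Cross-check: r(A) ≤ ||A||_2 ≈ 6.2111; equality holds whenever A is normal, though it can also hold for some non-normal A.)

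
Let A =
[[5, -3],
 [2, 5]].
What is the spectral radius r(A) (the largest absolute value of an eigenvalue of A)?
r(A) = sqrt(31) ≈ 5.5678

The eigenvalues of A are the roots of its characteristic polynomial. With M = A (coefficients from the trace and determinant):
  p(λ) = det(λ I - M) = λ^2 - 10λ + 31.
For λ^2 - 10λ + 31 the discriminant is -24. It is negative, so the roots are the complex-conjugate pair λ = 5 ± (sqrt(24)/2) i ≈ 5 ± 2.4495i. For a conjugate pair the product of the roots equals the constant term, so |λ|^2 = 31 and |λ| = sqrt(31) ≈ 5.5678.
Thus the eigenvalues (to 4 decimals) are 5 ± 2.4495i (modulus 5.5678). The spectral radius is the largest modulus: r(A) = sqrt(31) ≈ 5.5678. (Cross-check: r(A) ≤ ||A||_2 ≈ 6.0902; equality holds whenever A is normal, though it can also hold for some non-normal A.)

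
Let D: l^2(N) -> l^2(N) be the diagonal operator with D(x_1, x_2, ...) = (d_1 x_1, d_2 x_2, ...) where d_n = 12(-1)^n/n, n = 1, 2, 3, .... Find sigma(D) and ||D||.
sigma(D) = {12(-1)^n/n : n ≥ 1} ∪ {0}; ||D|| = 12

A bounded diagonal operator on l^2 with diagonal entries d_n has spectrum equal to the closure of {d_n : n ≥ 1}: every d_n is an eigenvalue (with eigenvector e_n), so {d_n} ⊂ sigma(D); the spectrum is closed, so its closure is too; and for lambda not in the closure, (D - lambda I) has bounded inverse (the diagonal entries 1/(d_n - lambda) are bounded). For our sequence d_n = 12(-1)^n/n, n = 1, 2, 3, ...:
  - {d_n} = {12(-1)^n/n : n ≥ 1}; the only limit point is 0
  - closure = {12(-1)^n/n : n ≥ 1} ∪ {0}
For the norm: a diagonal operator has ||D|| = sup_n |d_n|. Here |d_n| = 12/n is decreasing, so sup_n |d_n| = |d_1| = 12. So ||D|| = 12.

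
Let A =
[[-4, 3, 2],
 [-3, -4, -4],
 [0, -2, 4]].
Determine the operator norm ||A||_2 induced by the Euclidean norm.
||A||_2 ≈ 6.8833 (= sqrt(largest eigenvalue of A^T A))

||A||_2 = sigma_max(A) = sqrt(lambda_max(A^T A)). Form the symmetric matrix M = A^T A =
[[25, 0, 4],
 [0, 29, 14],
 [4, 14, 36]].
Its characteristic polynomial (trace, sum of principal 2x2 minors, determinant of M give the coefficients) is
  p(λ) = det(λ I - M) = λ^3 - 90λ^2 + 2457λ - 20736.
No integer candidate from the rational root theorem (±divisors of 20736) is a root, so the roots are irrational. The cubic discriminant is Δ = 28973376 > 0, so there are three distinct real roots. p(17) = -64 and p(18) = 162 have opposite signs, so a root lies in (17, 18); Newton's method refines it to λ ≈ 17.2517. p(25) = 64 and p(26) = -118 have opposite signs, so a root lies in (25, 26); Newton's method refines it to λ ≈ 25.3691. p(47) = -244 and p(48) = 432 have opposite signs, so a root lies in (47, 48); Newton's method refines it to λ ≈ 47.3792. Check (Vieta): the three roots sum to 90, matching tr M = 90.
So the eigenvalues of A^T A are ≈ 17.2517, 25.3691, 47.3792 (all ≥ 0, as they must be for A^T A). The largest is λ_max ≈ 47.3792, hence ||A||_2 = sqrt(λ_max) ≈ 6.8833.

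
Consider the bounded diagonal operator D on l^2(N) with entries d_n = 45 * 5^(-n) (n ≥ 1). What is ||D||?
||D|| = 9 (attained at n = 1)

For D diagonal, ||D|| = sup_n |d_n|. The sequence d_n = 45 * 5^(-n) is positive and strictly decreasing (ratio 5^(-1) < 1), so the supremum is d_1 = 45/5 = 9. Hence ||D|| = 9.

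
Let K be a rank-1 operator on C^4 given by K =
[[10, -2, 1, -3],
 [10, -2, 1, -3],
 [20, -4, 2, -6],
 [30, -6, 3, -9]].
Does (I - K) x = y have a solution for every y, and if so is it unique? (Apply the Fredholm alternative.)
(I - K) is singular (det(I - K) = 0, i.e. 1 ∈ sigma(K)). (I - K) x = y is solvable iff y ⊥ ker((I - K)^*) = span{(10, -2, 1, -3)}, i.e. iff 10y_1 - 2y_2 + y_3 - 3y_4 = 0. When solvable, the solutions are x = y + c·(1, 1, 2, 3), c arbitrary (ker(I - K) = span{(1, 1, 2, 3)}, dimension 1).

K has rank 1, so it is an outer product K = u v^T: every row of K is a multiple of one row vector. Reading off the entries, u = (1, 1, 2, 3) and v = (10, -2, 1, -3) (row i of K equals u_i·v^T). A rank-one matrix u v^T satisfies K u = u (v·u) and kills the (3)-dimensional subspace v^⊥, so its characteristic polynomial is lambda^3 (lambda - v·u) with v·u = tr K = 1. Hence the eigenvalues of I - K are 1 (multiplicity 3) and 1 - (1) = 0, so det(I - K) = 0. (Direct check: I - K =
[[-9, 2, -1, 3],
 [-10, 3, -1, 3],
 [-20, 4, -1, 6],
 [-30, 6, -3, 10]]
has determinant 0.) So 1 is an eigenvalue of K and (I - K) is not invertible. The finite-dimensional Fredholm alternative says: either (I - K) is invertible, or ker(I - K) ≠ {0} and then range(I - K) = ker((I - K)^*)^⊥, with dim ker(I - K) = dim ker((I - K)^*). We are in the second case, so we need both kernels. Kernel of I - K: (I - K) u = u - u (v·u) = u - u = 0, so ker(I - K) = span{u} = span{(1, 1, 2, 3)} (it is exactly 1-dimensional because rank(I - K) = 3). Kernel of the adjoint: K is real, so (I - K)^* = I - K^T = I - v u^T, and (I - v u^T) v = v - v (u·v) = 0; hence ker((I - K)^*) = span{v} = span{(10, -2, 1, -3)}. Therefore (I - K) x = y is solvable iff <y, v> = 0, i.e. iff 10y_1 - 2y_2 + y_3 - 3y_4 = 0. When this holds, K y = u (v·y) = 0, so (I - K) y = y and x = y is a particular solution; the full solution set is the line x = y + c·u = y + c·(1, 1, 2, 3), c ∈ C.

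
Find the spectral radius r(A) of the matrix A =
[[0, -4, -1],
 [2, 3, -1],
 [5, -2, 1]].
r(A) ≈ 3.6726

The eigenvalues of A are the roots of its characteristic polynomial. With M = A (coefficients from the trace, the sum of principal 2x2 minors, and det A):
  p(λ) = det(λ I - M) = λ^3 - 4λ^2 + 14λ - 47.
No integer candidate from the rational root theorem (±divisors of 47) is a root, so the roots are irrational. The cubic discriminant is Δ = -32139 < 0, so there is one real root and a complex-conjugate pair. p(3) = -14 and p(4) = 9 have opposite signs, so a root lies in (3, 4); Newton's method refines it to λ ≈ 3.6726. Dividing out (λ - (3.6726)) leaves approximately λ^2 - 0.3274λ + 12.7975. For λ^2 - 0.3274λ + 12.7975 the discriminant is -51.0829. It is negative, so the remaining roots are the complex-conjugate pair λ ≈ 0.1637 ± 3.5736i. Their product equals the constant term, so |λ|^2 ≈ 12.7975 and |λ| ≈ 3.5774.
Thus the eigenvalues (to 4 decimals) are 3.6726 (modulus 3.6726); 0.1637 ± 3.5736i (modulus 3.5774). The spectral radius is the largest modulus: r(A) ≈ 3.6726. (Cross-check: r(A) ≤ ||A||_2 ≈ 5.7677; equality holds whenever A is normal, though it can also hold for some non-normal A.)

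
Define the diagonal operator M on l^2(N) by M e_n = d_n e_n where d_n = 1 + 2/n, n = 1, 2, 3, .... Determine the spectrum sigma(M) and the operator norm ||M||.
sigma(M) = {1 + 2/n : n ≥ 1} ∪ {1}; ||M|| = 3

A bounded diagonal operator on l^2 with diagonal entries d_n has spectrum equal to the closure of {d_n : n ≥ 1}: every d_n is an eigenvalue (with eigenvector e_n), so {d_n} ⊂ sigma(M); the spectrum is closed, so its closure is too; and for lambda not in the closure, (M - lambda I) has bounded inverse (the diagonal entries 1/(d_n - lambda) are bounded). For our sequence d_n = 1 + 2/n, n = 1, 2, 3, ...:
  - {d_n} = {1 + 2/n : n ≥ 1}; the only limit point is 1
  - closure = {1 + 2/n : n ≥ 1} ∪ {1}
For the norm: a diagonal operator has ||M|| = sup_n |d_n|. Here d_n = 1 + 2/n is positive and decreasing, so sup_n |d_n| = d_1 = 1 + 2 = 3. So ||M|| = 3.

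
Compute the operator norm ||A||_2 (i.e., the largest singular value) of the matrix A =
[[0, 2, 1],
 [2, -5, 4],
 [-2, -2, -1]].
||A||_2 ≈ 6.7883 (= sqrt(largest eigenvalue of A^T A))

||A||_2 = sigma_max(A) = sqrt(lambda_max(A^T A)). Form the symmetric matrix M = A^T A =
[[8, -6, 10],
 [-6, 33, -16],
 [10, -16, 18]].
Its characteristic polynomial (trace, sum of principal 2x2 minors, determinant of M give the coefficients) is
  p(λ) = det(λ I - M) = λ^3 - 59λ^2 + 610λ - 676.
No integer candidate from the rational root theorem (±divisors of 676) is a root, so the roots are irrational. The cubic discriminant is Δ = 257599252 > 0, so there are three distinct real roots. p(1) = -124 and p(2) = 316 have opposite signs, so a root lies in (1, 2); Newton's method refines it to λ ≈ 1.258. p(11) = 226 and p(12) = -124 have opposite signs, so a root lies in (11, 12); Newton's method refines it to λ ≈ 11.6613. p(46) = -124 and p(47) = 1486 have opposite signs, so a root lies in (46, 47); Newton's method refines it to λ ≈ 46.0807. Check (Vieta): the three roots sum to 59, matching tr M = 59.
So the eigenvalues of A^T A are ≈ 1.258, 11.6613, 46.0807 (all ≥ 0, as they must be for A^T A). The largest is λ_max ≈ 46.0807, hence ||A||_2 = sqrt(λ_max) ≈ 6.7883.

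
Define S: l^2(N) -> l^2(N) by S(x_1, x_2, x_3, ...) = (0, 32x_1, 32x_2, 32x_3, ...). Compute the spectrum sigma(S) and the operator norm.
sigma(S) = closed disk {z in C : |z| ≤ 32}; ||S|| = 32

Note S = 32·U where U is the unit right shift (U x)_k = x_{k-1} (with x_0 := 0); so ||S|| = 32||U|| and sigma(S) = 32·sigma(U). ||S x||^2 = sum_{k≥1} |32x_k|^2 = 1024||x||^2, so ||S|| = 32 and sigma(S) ⊂ {|z| ≤ 32}. For any |lambda| < 32, the equation (S - lambda I) x = 0 forces x_1 = 0, then 32x_k = lambda x_{k+1} ⇒ x = 0, so S has no eigenvalues. But (S - lambda I) is not surjective for |lambda| < 32: solving (S - lambda I) x = e_1 would require x_n proportional to (lambda/32)^(-n), which is not in l^2. So every |lambda| < 32 lies in the residual spectrum. The boundary |lambda| = 32 is in the approximate point spectrum (the spectrum is closed). Hence sigma(S) is the closed disk of radius 32.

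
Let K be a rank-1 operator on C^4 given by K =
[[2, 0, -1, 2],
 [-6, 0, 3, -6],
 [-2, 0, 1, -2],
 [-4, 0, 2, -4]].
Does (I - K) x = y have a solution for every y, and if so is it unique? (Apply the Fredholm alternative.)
(I - K) is invertible (det(I - K) = 2 ≠ 0), so for every y in C^4 the equation (I - K) x = y has a unique solution.

K has rank 1, so it is an outer product K = u v^T: every row of K is a multiple of one row vector. Reading off the entries, u = (1, -3, -1, -2) and v = (2, 0, -1, 2) (row i of K equals u_i·v^T). A rank-one matrix u v^T satisfies K u = u (v·u) and kills the (3)-dimensional subspace v^⊥, so its characteristic polynomial is lambda^3 (lambda - v·u) with v·u = tr K = -1. Hence the eigenvalues of I - K are 1 (multiplicity 3) and 1 - (-1) = 2, so det(I - K) = 2. (Direct check: I - K =
[[-1, 0, 1, -2],
 [6, 1, -3, 6],
 [2, 0, 0, 2],
 [4, 0, -2, 5]]
has determinant 2.) The finite-dimensional Fredholm alternative says: either (I - K) is invertible, or ker(I - K) ≠ {0} and then range(I - K) = ker((I - K)^*)^⊥, with dim ker(I - K) = dim ker((I - K)^*). Since det(I - K) ≠ 0, 1 is not an eigenvalue of K and ker(I - K) = {0}, so we are in the first case: for every y there is a unique x = (I - K)^(-1) y. Explicitly, by the Sherman–Morrison formula, (I - u v^T)^(-1) = I + u v^T/(1 - v·u), i.e. (I - K)^(-1) = I + K/(2).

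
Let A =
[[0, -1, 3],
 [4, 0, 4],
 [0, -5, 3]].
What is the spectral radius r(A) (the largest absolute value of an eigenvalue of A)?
r(A) ≈ 5.5707

The eigenvalues of A are the roots of its characteristic polynomial. With M = A (coefficients from the trace, the sum of principal 2x2 minors, and det A):
  p(λ) = det(λ I - M) = λ^3 - 3λ^2 + 24λ + 48.
No integer candidate from the rational root theorem (±divisors of 48) is a root, so the roots are irrational. The cubic discriminant is Δ = -169344 < 0, so there is one real root and a complex-conjugate pair. p(-2) = -20 and p(-1) = 20 have opposite signs, so a root lies in (-2, -1); Newton's method refines it to λ ≈ -1.5468. Dividing out (λ - (-1.5468)) leaves approximately λ^2 - 4.5468λ + 31.0327. For λ^2 - 4.5468λ + 31.0327 the discriminant is -103.4579. It is negative, so the remaining roots are the complex-conjugate pair λ ≈ 2.2734 ± 5.0857i. Their product equals the constant term, so |λ|^2 ≈ 31.0327 and |λ| ≈ 5.5707.
Thus the eigenvalues (to 4 decimals) are -1.5468 (modulus 1.5468); 2.2734 ± 5.0857i (modulus 5.5707). The spectral radius is the largest modulus: r(A) ≈ 5.5707. (Cross-check: r(A) ≤ ||A||_2 ≈ 7.2767; equality holds whenever A is normal, though it can also hold for some non-normal A.)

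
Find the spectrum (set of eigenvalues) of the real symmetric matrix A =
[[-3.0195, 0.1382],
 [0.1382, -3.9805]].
sigma(A) ≈ {-4, -3}

A is real symmetric, so its spectrum consists of real eigenvalues. Expanding the characteristic polynomial of the displayed matrix gives
  det(λ I - A) = p(λ) = λ^2 + (7)λ + (12).
Solving p(λ) = 0 yields eigenvalues ≈ -4, -3. (A is shown rounded to 4 decimals, so these recover the underlying integer eigenvalues to within that precision.)
Verification: the trace of A = -7 equals the sum of eigenvalues -7, and det(A) ≈ 12.0000 matches the eigenvalue product 12.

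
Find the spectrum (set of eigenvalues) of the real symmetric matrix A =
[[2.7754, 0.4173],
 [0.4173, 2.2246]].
sigma(A) ≈ {2, 3}

A is real symmetric, so its spectrum consists of real eigenvalues. Expanding the characteristic polynomial of the displayed matrix gives
  det(λ I - A) = p(λ) = λ^2 + (-5)λ + (6).
Solving p(λ) = 0 yields eigenvalues ≈ 2, 3. (A is shown rounded to 4 decimals, so these recover the underlying integer eigenvalues to within that precision.)
Verification: the trace of A = 5 equals the sum of eigenvalues 5, and det(A) ≈ 6.0000 matches the eigenvalue product 6.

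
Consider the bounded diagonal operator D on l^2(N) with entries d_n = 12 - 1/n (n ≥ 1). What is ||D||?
||D|| = 12

For a diagonal operator on l^2 with entries d_n, ||D|| = sup_n |d_n|. Here d_1 = 11, d_2 = 23/2, ..., and d_n = 12 - 1/n increases monotonically toward 12. All terms lie in [11, 12), so |d_n| = d_n and the supremum is the limit 12, which is not attained by any individual d_n. Hence ||D|| = 12.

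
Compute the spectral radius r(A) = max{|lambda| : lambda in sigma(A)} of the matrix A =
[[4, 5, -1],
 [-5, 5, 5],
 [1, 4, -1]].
r(A) ≈ 6.0989

The eigenvalues of A are the roots of its characteristic polynomial. With M = A (coefficients from the trace, the sum of principal 2x2 minors, and det A):
  p(λ) = det(λ I - M) = λ^3 - 8λ^2 + 17λ + 75.
No integer candidate from the rational root theorem (±divisors of 75) is a root, so the roots are irrational. The cubic discriminant is Δ = -183031 < 0, so there is one real root and a complex-conjugate pair. p(-3) = -75 and p(-2) = 1 have opposite signs, so a root lies in (-3, -2); Newton's method refines it to λ ≈ -2.0163. Dividing out (λ - (-2.0163)) leaves approximately λ^2 - 10.0163λ + 37.1963. For λ^2 - 10.0163λ + 37.1963 the discriminant is -48.4581. It is negative, so the remaining roots are the complex-conjugate pair λ ≈ 5.0082 ± 3.4806i. Their product equals the constant term, so |λ|^2 ≈ 37.1963 and |λ| ≈ 6.0989.
Thus the eigenvalues (to 4 decimals) are -2.0163 (modulus 2.0163); 5.0082 ± 3.4806i (modulus 6.0989). The spectral radius is the largest modulus: r(A) ≈ 6.0989. (Cross-check: r(A) ≤ ||A||_2 ≈ 8.7975; equality holds whenever A is normal, though it can also hold for some non-normal A.)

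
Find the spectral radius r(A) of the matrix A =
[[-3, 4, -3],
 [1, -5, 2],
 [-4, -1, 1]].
r(A) ≈ 7.2824

The eigenvalues of A are the roots of its characteristic polynomial. With M = A (coefficients from the trace, the sum of principal 2x2 minors, and det A):
  p(λ) = det(λ I - M) = λ^3 + 7λ^2 - 7λ - 36.
No integer candidate from the rational root theorem (±divisors of 36) is a root, so the roots are irrational. The cubic discriminant is Δ = 49925 > 0, so there are three distinct real roots. p(-8) = -44 and p(-7) = 13 have opposite signs, so a root lies in (-8, -7); Newton's method refines it to λ ≈ -7.2824. p(-3) = 21 and p(-2) = -2 have opposite signs, so a root lies in (-3, -2); Newton's method refines it to λ ≈ -2.0867. p(2) = -14 and p(3) = 33 have opposite signs, so a root lies in (2, 3); Newton's method refines it to λ ≈ 2.3691. Check (Vieta): the three roots sum to -7, matching tr M = -7.
Thus the eigenvalues (to 4 decimals) are -7.2824 (modulus 7.2824); -2.0867 (modulus 2.0867); 2.3691 (modulus 2.3691). The spectral radius is the largest modulus: r(A) ≈ 7.2824. (Cross-check: r(A) ≤ ||A||_2 ≈ 7.8185; equality holds whenever A is normal, though it can also hold for some non-normal A.)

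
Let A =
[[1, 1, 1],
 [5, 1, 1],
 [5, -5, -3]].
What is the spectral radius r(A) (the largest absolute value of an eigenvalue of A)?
r(A) = 4

The eigenvalues of A are the roots of its characteristic polynomial. With M = A (coefficients from the trace, the sum of principal 2x2 minors, and det A):
  p(λ) = det(λ I - M) = λ^3 + λ^2 - 10λ + 8.
By the rational root theorem any rational root is an integer divisor of 8. Testing λ = -4: p(-4) = -64 + 16 + 40 + 8 = 0, so λ = -4 is a root. Dividing out (λ + 4) leaves p(λ) = (λ + 4)(λ^2 - 3λ + 2). For λ^2 - 3λ + 2 the discriminant is 1. It is a perfect square (1^2), so the roots are rational: λ = (3 ± 1)/2 = 2, 1.
Thus the eigenvalues (to 4 decimals) are 2 (modulus 2); 1 (modulus 1); -4 (modulus 4). The spectral radius is the largest modulus: r(A) = 4. (Cross-check: r(A) ≤ ||A||_2 ≈ 8.1453; equality holds whenever A is normal, though it can also hold for some non-normal A.)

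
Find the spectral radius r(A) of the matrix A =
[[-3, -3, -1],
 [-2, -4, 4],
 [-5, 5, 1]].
r(A) = 6

The eigenvalues of A are the roots of its characteristic polynomial. With M = A (coefficients from the trace, the sum of principal 2x2 minors, and det A):
  p(λ) = det(λ I - M) = λ^3 + 6λ^2 - 26λ - 156.
By the rational root theorem any rational root is an integer divisor of 156. Testing λ = -6: p(-6) = -216 + 216 + 156 - 156 = 0, so λ = -6 is a root. Dividing out (λ + 6) leaves p(λ) = (λ + 6)(λ^2 - 26). For λ^2 - 26 the discriminant is 104. It is nonnegative but not a perfect square, so the roots are real and irrational: λ = ± sqrt(104)/2 ≈ 5.099, -5.099.
Thus the eigenvalues (to 4 decimals) are 5.099 (modulus 5.099); -5.099 (modulus 5.099); -6 (modulus 6). The spectral radius is the largest modulus: r(A) = 6. (Cross-check: r(A) ≤ ||A||_2 ≈ 7.3656; equality holds whenever A is normal, though it can also hold for some non-normal A.)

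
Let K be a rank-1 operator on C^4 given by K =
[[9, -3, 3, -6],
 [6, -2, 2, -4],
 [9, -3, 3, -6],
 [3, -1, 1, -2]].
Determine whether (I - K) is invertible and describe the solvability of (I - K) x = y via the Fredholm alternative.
(I - K) is invertible (det(I - K) = -7 ≠ 0), so for every y in C^4 the equation (I - K) x = y has a unique solution.

K has rank 1, so it is an outer product K = u v^T: every row of K is a multiple of one row vector. Reading off the entries, u = (3, 2, 3, 1) and v = (3, -1, 1, -2) (row i of K equals u_i·v^T). A rank-one matrix u v^T satisfies K u = u (v·u) and kills the (3)-dimensional subspace v^⊥, so its characteristic polynomial is lambda^3 (lambda - v·u) with v·u = tr K = 8. Hence the eigenvalues of I - K are 1 (multiplicity 3) and 1 - (8) = -7, so det(I - K) = -7. (Direct check: I - K =
[[-8, 3, -3, 6],
 [-6, 3, -2, 4],
 [-9, 3, -2, 6],
 [-3, 1, -1, 3]]
has determinant -7.) The finite-dimensional Fredholm alternative says: either (I - K) is invertible, or ker(I - K) ≠ {0} and then range(I - K) = ker((I - K)^*)^⊥, with dim ker(I - K) = dim ker((I - K)^*). Since det(I - K) ≠ 0, 1 is not an eigenvalue of K and ker(I - K) = {0}, so we are in the first case: for every y there is a unique x = (I - K)^(-1) y. Explicitly, by the Sherman–Morrison formula, (I - u v^T)^(-1) = I + u v^T/(1 - v·u), i.e. (I - K)^(-1) = I + K/(-7).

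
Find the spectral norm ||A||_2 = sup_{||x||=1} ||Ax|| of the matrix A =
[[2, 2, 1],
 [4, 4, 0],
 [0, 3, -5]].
||A||_2 ≈ 6.9873 (= sqrt(largest eigenvalue of A^T A))

||A||_2 = sigma_max(A) = sqrt(lambda_max(A^T A)). Form the symmetric matrix M = A^T A =
[[20, 20, 2],
 [20, 29, -13],
 [2, -13, 26]].
Its characteristic polynomial (trace, sum of principal 2x2 minors, determinant of M give the coefficients) is
  p(λ) = det(λ I - M) = λ^3 - 75λ^2 + 1281λ - 144.
No integer candidate from the rational root theorem (±divisors of 144) is a root, so the roots are irrational. The cubic discriminant is Δ = 827587989 > 0, so there are three distinct real roots. p(0) = -144 and p(1) = 1063 have opposite signs, so a root lies in (0, 1); Newton's method refines it to λ ≈ 0.1132. p(26) = 38 and p(27) = -549 have opposite signs, so a root lies in (26, 27); Newton's method refines it to λ ≈ 26.0643. p(48) = -864 and p(49) = 199 have opposite signs, so a root lies in (48, 49); Newton's method refines it to λ ≈ 48.8225. Check (Vieta): the three roots sum to 75, matching tr M = 75.
So the eigenvalues of A^T A are ≈ 0.1132, 26.0643, 48.8225 (all ≥ 0, as they must be for A^T A). The largest is λ_max ≈ 48.8225, hence ||A||_2 = sqrt(λ_max) ≈ 6.9873.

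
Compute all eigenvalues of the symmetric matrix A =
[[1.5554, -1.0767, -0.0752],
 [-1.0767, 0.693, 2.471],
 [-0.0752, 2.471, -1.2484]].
sigma(A) ≈ {-3, 1, 3}

A is real symmetric, so its spectrum consists of real eigenvalues. Expanding the characteristic polynomial of the displayed matrix gives
  det(λ I - A) = p(λ) = λ^3 + (-1)λ^2 + (-9)λ + (9).
Solving p(λ) = 0 yields eigenvalues ≈ -3, 1, 3. (A is shown rounded to 4 decimals, so these recover the underlying integer eigenvalues to within that precision.)
Verification: the trace of A = 1 equals the sum of eigenvalues 1, and det(A) ≈ -8.9992 matches the eigenvalue product -9.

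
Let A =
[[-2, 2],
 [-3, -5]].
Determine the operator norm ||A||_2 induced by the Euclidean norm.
||A||_2 = sqrt((42 + sqrt(740))/2) ≈ 5.8823 (= sqrt(largest eigenvalue of A^T A))

||A||_2 = sigma_max(A) = sqrt(lambda_max(A^T A)). Form the symmetric matrix M = A^T A =
[[13, 11],
 [11, 29]].
Its characteristic polynomial (trace, determinant of M give the coefficients) is
  p(λ) = det(λ I - M) = λ^2 - 42λ + 256.
For λ^2 - 42λ + 256 the discriminant is 740. It is nonnegative but not a perfect square, so the roots are real and irrational: λ = (42 ± sqrt(740))/2 ≈ 34.6015, 7.3985.
So the eigenvalues of A^T A are ≈ 7.3985, 34.6015 (all ≥ 0, as they must be for A^T A). The largest is λ_max = (42 + sqrt(740))/2 ≈ 34.6015, hence ||A||_2 = sqrt(λ_max) = sqrt((42 + sqrt(740))/2) ≈ 5.8823.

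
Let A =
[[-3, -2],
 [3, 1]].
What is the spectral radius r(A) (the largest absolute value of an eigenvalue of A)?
r(A) = sqrt(3) ≈ 1.7321

The eigenvalues of A are the roots of its characteristic polynomial. With M = A (coefficients from the trace and determinant):
  p(λ) = det(λ I - M) = λ^2 + 2λ + 3.
For λ^2 + 2λ + 3 the discriminant is -8. It is negative, so the roots are the complex-conjugate pair λ = -1 ± (sqrt(8)/2) i ≈ -1 ± 1.4142i. For a conjugate pair the product of the roots equals the constant term, so |λ|^2 = 3 and |λ| = sqrt(3) ≈ 1.7321.
Thus the eigenvalues (to 4 decimals) are -1 ± 1.4142i (modulus 1.7321). The spectral radius is the largest modulus: r(A) = sqrt(3) ≈ 1.7321. (Cross-check: r(A) ≤ ||A||_2 ≈ 4.7541; equality holds whenever A is normal, though it can also hold for some non-normal A.)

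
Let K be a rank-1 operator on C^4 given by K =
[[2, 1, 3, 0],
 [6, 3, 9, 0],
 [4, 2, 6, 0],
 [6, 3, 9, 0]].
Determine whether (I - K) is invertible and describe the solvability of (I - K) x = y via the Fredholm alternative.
(I - K) is invertible (det(I - K) = -10 ≠ 0), so for every y in C^4 the equation (I - K) x = y has a unique solution.

K has rank 1, so it is an outer product K = u v^T: every row of K is a multiple of one row vector. Reading off the entries, u = (1, 3, 2, 3) and v = (2, 1, 3, 0) (row i of K equals u_i·v^T). A rank-one matrix u v^T satisfies K u = u (v·u) and kills the (3)-dimensional subspace v^⊥, so its characteristic polynomial is lambda^3 (lambda - v·u) with v·u = tr K = 11. Hence the eigenvalues of I - K are 1 (multiplicity 3) and 1 - (11) = -10, so det(I - K) = -10. (Direct check: I - K =
[[-1, -1, -3, 0],
 [-6, -2, -9, 0],
 [-4, -2, -5, 0],
 [-6, -3, -9, 1]]
has determinant -10.) The finite-dimensional Fredholm alternative says: either (I - K) is invertible, or ker(I - K) ≠ {0} and then range(I - K) = ker((I - K)^*)^⊥, with dim ker(I - K) = dim ker((I - K)^*). Since det(I - K) ≠ 0, 1 is not an eigenvalue of K and ker(I - K) = {0}, so we are in the first case: for every y there is a unique x = (I - K)^(-1) y. Explicitly, by the Sherman–Morrison formula, (I - u v^T)^(-1) = I + u v^T/(1 - v·u), i.e. (I - K)^(-1) = I + K/(-10).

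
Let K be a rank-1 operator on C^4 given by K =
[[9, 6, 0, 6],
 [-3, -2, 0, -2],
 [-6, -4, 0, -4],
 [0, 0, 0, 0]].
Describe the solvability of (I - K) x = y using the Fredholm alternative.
(I - K) is invertible (det(I - K) = -6 ≠ 0), so for every y in C^4 the equation (I - K) x = y has a unique solution.

K has rank 1, so it is an outer product K = u v^T: every row of K is a multiple of one row vector. Reading off the entries, u = (3, -1, -2, 0) and v = (3, 2, 0, 2) (row i of K equals u_i·v^T). A rank-one matrix u v^T satisfies K u = u (v·u) and kills the (3)-dimensional subspace v^⊥, so its characteristic polynomial is lambda^3 (lambda - v·u) with v·u = tr K = 7. Hence the eigenvalues of I - K are 1 (multiplicity 3) and 1 - (7) = -6, so det(I - K) = -6. (Direct check: I - K =
[[-8, -6, 0, -6],
 [3, 3, 0, 2],
 [6, 4, 1, 4],
 [0, 0, 0, 1]]
has determinant -6.) The finite-dimensional Fredholm alternative says: either (I - K) is invertible, or ker(I - K) ≠ {0} and then range(I - K) = ker((I - K)^*)^⊥, with dim ker(I - K) = dim ker((I - K)^*). Since det(I - K) ≠ 0, 1 is not an eigenvalue of K and ker(I - K) = {0}, so we are in the first case: for every y there is a unique x = (I - K)^(-1) y. Explicitly, by the Sherman–Morrison formula, (I - u v^T)^(-1) = I + u v^T/(1 - v·u), i.e. (I - K)^(-1) = I + K/(-6).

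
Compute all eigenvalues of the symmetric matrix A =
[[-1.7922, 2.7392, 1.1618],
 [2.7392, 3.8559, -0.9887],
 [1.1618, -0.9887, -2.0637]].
sigma(A) ≈ {-4, -1, 5}

A is real symmetric, so its spectrum consists of real eigenvalues. Expanding the characteristic polynomial of the displayed matrix gives
  det(λ I - A) = p(λ) = λ^3 + (0)λ^2 + (-21)λ + (-20).
Solving p(λ) = 0 yields eigenvalues ≈ -4, -1, 5. (A is shown rounded to 4 decimals, so these recover the underlying integer eigenvalues to within that precision.)
Verification: the trace of A = 0 equals the sum of eigenvalues 0, and det(A) ≈ 20.0001 matches the eigenvalue product 20.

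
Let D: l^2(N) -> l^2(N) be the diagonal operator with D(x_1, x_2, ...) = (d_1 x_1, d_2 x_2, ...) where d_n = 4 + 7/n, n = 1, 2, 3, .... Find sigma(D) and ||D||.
sigma(D) = {4 + 7/n : n ≥ 1} ∪ {4}; ||D|| = 11

A bounded diagonal operator on l^2 with diagonal entries d_n has spectrum equal to the closure of {d_n : n ≥ 1}: every d_n is an eigenvalue (with eigenvector e_n), so {d_n} ⊂ sigma(D); the spectrum is closed, so its closure is too; and for lambda not in the closure, (D - lambda I) has bounded inverse (the diagonal entries 1/(d_n - lambda) are bounded). For our sequence d_n = 4 + 7/n, n = 1, 2, 3, ...:
  - {d_n} = {4 + 7/n : n ≥ 1}; the only limit point is 4
  - closure = {4 + 7/n : n ≥ 1} ∪ {4}
For the norm: a diagonal operator has ||D|| = sup_n |d_n|. Here d_n = 4 + 7/n is positive and decreasing, so sup_n |d_n| = d_1 = 4 + 7 = 11. So ||D|| = 11.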